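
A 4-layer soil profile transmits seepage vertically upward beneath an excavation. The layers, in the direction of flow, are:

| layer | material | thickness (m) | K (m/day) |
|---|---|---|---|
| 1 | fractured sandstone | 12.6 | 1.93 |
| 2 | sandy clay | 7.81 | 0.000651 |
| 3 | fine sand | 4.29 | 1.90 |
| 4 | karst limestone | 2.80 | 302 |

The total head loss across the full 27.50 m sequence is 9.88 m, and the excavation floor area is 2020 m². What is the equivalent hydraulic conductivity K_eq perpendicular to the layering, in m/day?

0.00229

Flow is perpendicular to layering, so the layers act in series and the equivalent K is the thickness-weighted harmonic mean.
Total thickness L = 12.6 + 7.81 + 4.29 + 2.80 = 27.50 m.
Σ(b_i/K_i) = 12.6/1.93 + 7.81/0.000651 + 4.29/1.90 + 2.80/302 = 12006 d.
K_eq = L / Σ(b_i/K_i) = 27.50 / 12006 = 0.002291 m/day.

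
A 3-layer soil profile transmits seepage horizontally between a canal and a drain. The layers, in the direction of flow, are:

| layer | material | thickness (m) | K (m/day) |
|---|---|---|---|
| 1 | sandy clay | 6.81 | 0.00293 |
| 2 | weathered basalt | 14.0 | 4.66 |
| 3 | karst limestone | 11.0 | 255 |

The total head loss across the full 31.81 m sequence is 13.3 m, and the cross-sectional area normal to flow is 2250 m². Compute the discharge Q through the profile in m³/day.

12.9

Flow is perpendicular to layering, so the layers act in series and the equivalent K is the thickness-weighted harmonic mean.
Total thickness L = 6.81 + 14.0 + 11.0 = 31.81 m.
Σ(b_i/K_i) = 6.81/0.00293 + 14.0/4.66 + 11.0/255 = 2327 d.
K_eq = L / Σ(b_i/K_i) = 31.81 / 2327 = 0.01367 m/day.
Q = K_eq · A · (Δh/L) = 0.01367 × 2250 × (13.3/31.81) = 12.86 m³/day.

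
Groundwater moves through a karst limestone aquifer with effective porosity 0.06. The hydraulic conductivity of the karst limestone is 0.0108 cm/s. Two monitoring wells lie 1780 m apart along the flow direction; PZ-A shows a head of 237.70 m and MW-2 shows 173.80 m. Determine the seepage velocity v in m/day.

Convert K: 0.0108 cm/s × 864 = 9.331 m/day.
Hydraulic gradient i = (237.70 − 173.80) / 1780 = 63.9 / 1780 = 0.03590.
Darcy flux q = K · i = 9.331 × 0.03590 = 0.3350 m/day.
Seepage velocity v = q / n_e = 0.3350 / 0.06 = 5.583 m/day.

5.58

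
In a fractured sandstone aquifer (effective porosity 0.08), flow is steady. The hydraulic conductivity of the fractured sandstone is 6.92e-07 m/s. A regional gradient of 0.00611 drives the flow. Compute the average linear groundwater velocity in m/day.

Convert K: 6.92e-07 m/s × 86400 = 0.05979 m/day.
Hydraulic gradient i = 0.00611.
Darcy flux q = K · i = 0.05979 × 0.006110 = 0.0003653 m/day.
Seepage velocity v = q / n_e = 0.0003653 / 0.08 = 0.004566 m/day.

0.00457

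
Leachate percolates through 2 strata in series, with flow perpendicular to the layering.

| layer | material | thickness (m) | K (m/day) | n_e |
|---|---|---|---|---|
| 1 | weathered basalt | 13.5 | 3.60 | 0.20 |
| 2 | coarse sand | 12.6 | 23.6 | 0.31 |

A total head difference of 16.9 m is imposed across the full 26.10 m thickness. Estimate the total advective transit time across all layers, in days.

1.67

With flow normal to the layers, continuity requires the same specific discharge q through every layer.
Σ(b_i/K_i) = 13.5/3.60 + 12.6/23.6 = 4.284 d.
q = Δh / Σ(b_i/K_i) = 16.9 / 4.284 = 3.945 m/day.
In each layer the seepage velocity is v_i = q/n_i, so the layer transit time is t_i = b_i·n_i / q:
  layer 1 (weathered basalt): t_1 = 13.5 × 0.20 / 3.945 = 0.6844 d
  layer 2 (coarse sand): t_2 = 12.6 × 0.31 / 3.945 = 0.9901 d
Total t = Σ t_i = 1.675 days.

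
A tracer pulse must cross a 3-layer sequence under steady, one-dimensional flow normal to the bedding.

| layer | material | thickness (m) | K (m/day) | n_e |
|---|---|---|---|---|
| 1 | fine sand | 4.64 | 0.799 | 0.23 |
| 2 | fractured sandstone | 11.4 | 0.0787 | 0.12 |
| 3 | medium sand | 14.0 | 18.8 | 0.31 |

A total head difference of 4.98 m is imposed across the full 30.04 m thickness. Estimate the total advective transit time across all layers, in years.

0.564

With flow normal to the layers, continuity requires the same specific discharge q through every layer.
Σ(b_i/K_i) = 4.64/0.799 + 11.4/0.0787 + 14.0/18.8 = 151.4 d.
q = Δh / Σ(b_i/K_i) = 4.98 / 151.4 = 0.03289 m/day.
In each layer the seepage velocity is v_i = q/n_i, so the layer transit time is t_i = b_i·n_i / q:
  layer 1 (fine sand): t_1 = 4.64 × 0.23 / 0.03289 = 32.45 d
  layer 2 (fractured sandstone): t_2 = 11.4 × 0.12 / 0.03289 = 41.59 d
  layer 3 (medium sand): t_3 = 14.0 × 0.31 / 0.03289 = 131.9 d
Total t = Σ t_i = 206.0 days = 0.5640 years.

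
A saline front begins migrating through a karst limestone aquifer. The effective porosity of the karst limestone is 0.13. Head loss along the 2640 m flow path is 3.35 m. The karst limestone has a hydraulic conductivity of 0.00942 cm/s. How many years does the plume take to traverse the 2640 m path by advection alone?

Convert K: 0.00942 cm/s × 864 = 8.139 m/day.
Hydraulic gradient i = Δh / L = 3.35 / 2640 = 0.001269.
Darcy flux q = K · i = 8.139 × 0.001269 = 0.01033 m/day.
Seepage velocity v = q / n_e = 0.01033 / 0.13 = 0.07944 m/day.
Travel time t = L / v = 2640 / 0.07944 = 33231 days = 90.98 years.

91.0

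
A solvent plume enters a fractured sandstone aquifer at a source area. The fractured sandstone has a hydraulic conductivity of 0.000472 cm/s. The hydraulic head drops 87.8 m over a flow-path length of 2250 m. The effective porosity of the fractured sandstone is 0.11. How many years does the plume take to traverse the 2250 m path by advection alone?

Convert K: 0.000472 cm/s × 864 = 0.4078 m/day.
Hydraulic gradient i = Δh / L = 87.8 / 2250 = 0.03902.
Darcy flux q = K · i = 0.4078 × 0.03902 = 0.01591 m/day.
Seepage velocity v = q / n_e = 0.01591 / 0.11 = 0.1447 m/day.
Travel time t = L / v = 2250 / 0.1447 = 15553 days = 42.58 years.

42.6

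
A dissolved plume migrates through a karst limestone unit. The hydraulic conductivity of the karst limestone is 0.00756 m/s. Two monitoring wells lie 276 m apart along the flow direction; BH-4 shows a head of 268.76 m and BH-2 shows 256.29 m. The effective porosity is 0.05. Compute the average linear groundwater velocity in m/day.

590

Convert K: 0.00756 m/s × 86400 = 653.2 m/day.
Hydraulic gradient i = (268.76 − 256.29) / 276 = 12.47 / 276 = 0.04518.
Darcy flux q = K · i = 653.2 × 0.04518 = 29.51 m/day.
Seepage velocity v = q / n_e = 29.51 / 0.05 = 590.2 m/day.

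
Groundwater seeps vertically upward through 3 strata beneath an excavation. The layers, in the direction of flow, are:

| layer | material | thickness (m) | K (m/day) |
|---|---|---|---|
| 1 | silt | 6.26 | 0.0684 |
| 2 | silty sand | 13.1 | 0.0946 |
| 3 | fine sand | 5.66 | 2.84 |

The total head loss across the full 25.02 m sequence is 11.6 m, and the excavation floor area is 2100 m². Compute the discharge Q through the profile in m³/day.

105

Flow is perpendicular to layering, so the layers act in series and the equivalent K is the thickness-weighted harmonic mean.
Total thickness L = 6.26 + 13.1 + 5.66 = 25.02 m.
Σ(b_i/K_i) = 6.26/0.0684 + 13.1/0.0946 + 5.66/2.84 = 232.0 d.
K_eq = L / Σ(b_i/K_i) = 25.02 / 232.0 = 0.1078 m/day.
Q = K_eq · A · (Δh/L) = 0.1078 × 2100 × (11.6/25.02) = 105.0 m³/day.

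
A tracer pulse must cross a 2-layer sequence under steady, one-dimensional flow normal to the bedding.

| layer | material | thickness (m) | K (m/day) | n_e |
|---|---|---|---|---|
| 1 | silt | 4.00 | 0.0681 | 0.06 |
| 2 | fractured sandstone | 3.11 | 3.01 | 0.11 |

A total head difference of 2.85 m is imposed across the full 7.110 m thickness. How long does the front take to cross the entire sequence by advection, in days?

With flow normal to the layers, continuity requires the same specific discharge q through every layer.
Σ(b_i/K_i) = 4.00/0.0681 + 3.11/3.01 = 59.77 d.
q = Δh / Σ(b_i/K_i) = 2.85 / 59.77 = 0.04768 m/day.
In each layer the seepage velocity is v_i = q/n_i, so the layer transit time is t_i = b_i·n_i / q:
  layer 1 (silt): t_1 = 4.00 × 0.06 / 0.04768 = 5.033 d
  layer 2 (fractured sandstone): t_2 = 3.11 × 0.11 / 0.04768 = 7.175 d
Total t = Σ t_i = 12.21 days.

12.2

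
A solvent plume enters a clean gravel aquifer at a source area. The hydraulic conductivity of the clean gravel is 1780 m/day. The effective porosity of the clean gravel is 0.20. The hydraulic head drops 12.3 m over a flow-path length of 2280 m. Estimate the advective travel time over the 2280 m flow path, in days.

Hydraulic gradient i = Δh / L = 12.3 / 2280 = 0.005395.
Darcy flux q = K · i = 1780 × 0.005395 = 9.603 m/day.
Seepage velocity v = q / n_e = 9.603 / 0.20 = 48.01 m/day.
Travel time t = L / v = 2280 / 48.01 = 47.49 days.

47.5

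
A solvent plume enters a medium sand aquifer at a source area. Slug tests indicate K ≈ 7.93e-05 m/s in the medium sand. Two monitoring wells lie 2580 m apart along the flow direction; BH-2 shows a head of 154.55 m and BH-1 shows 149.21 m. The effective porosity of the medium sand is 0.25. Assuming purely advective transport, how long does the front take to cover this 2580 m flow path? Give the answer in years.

Convert K: 7.93e-05 m/s × 86400 = 6.852 m/day.
Hydraulic gradient i = (154.55 − 149.21) / 2580 = 5.34 / 2580 = 0.002070.
Darcy flux q = K · i = 6.852 × 0.002070 = 0.01418 m/day.
Seepage velocity v = q / n_e = 0.01418 / 0.25 = 0.05672 m/day.
Travel time t = L / v = 2580 / 0.05672 = 45483 days = 124.5 years.

125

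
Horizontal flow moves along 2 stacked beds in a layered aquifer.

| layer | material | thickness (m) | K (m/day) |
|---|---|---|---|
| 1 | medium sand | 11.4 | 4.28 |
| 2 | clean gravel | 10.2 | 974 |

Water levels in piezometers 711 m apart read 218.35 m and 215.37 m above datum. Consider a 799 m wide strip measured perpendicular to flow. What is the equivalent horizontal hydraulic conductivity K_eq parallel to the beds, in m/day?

Flow is parallel to layering, so each bed carries its own Darcy discharge and the transmissivities add.
Σ(K_i·b_i) = 4.28×11.4 + 974×10.2 = 9984 m²/day.
Total thickness b = 21.60 m, so K_eq = Σ(K_i·b_i)/b = 462.2 m/day.

462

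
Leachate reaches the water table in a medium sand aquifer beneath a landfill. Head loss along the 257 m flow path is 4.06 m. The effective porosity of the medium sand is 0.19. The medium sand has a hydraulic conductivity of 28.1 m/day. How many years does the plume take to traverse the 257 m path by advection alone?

0.301

Hydraulic gradient i = Δh / L = 4.06 / 257 = 0.01580.
Darcy flux q = K · i = 28.10 × 0.01580 = 0.4439 m/day.
Seepage velocity v = q / n_e = 0.4439 / 0.19 = 2.336 m/day.
Travel time t = L / v = 257 / 2.336 = 110.0 days = 0.3012 years.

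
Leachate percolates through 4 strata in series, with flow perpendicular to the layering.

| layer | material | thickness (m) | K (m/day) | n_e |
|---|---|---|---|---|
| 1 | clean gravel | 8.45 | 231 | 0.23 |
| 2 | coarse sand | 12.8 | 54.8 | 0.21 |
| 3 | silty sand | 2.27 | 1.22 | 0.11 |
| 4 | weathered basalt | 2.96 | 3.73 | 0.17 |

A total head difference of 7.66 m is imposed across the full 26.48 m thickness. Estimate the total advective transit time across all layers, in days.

2.06

With flow normal to the layers, continuity requires the same specific discharge q through every layer.
Σ(b_i/K_i) = 8.45/231 + 12.8/54.8 + 2.27/1.22 + 2.96/3.73 = 2.924 d.
q = Δh / Σ(b_i/K_i) = 7.66 / 2.924 = 2.619 m/day.
In each layer the seepage velocity is v_i = q/n_i, so the layer transit time is t_i = b_i·n_i / q:
  layer 1 (clean gravel): t_1 = 8.45 × 0.23 / 2.619 = 0.7420 d
  layer 2 (coarse sand): t_2 = 12.8 × 0.21 / 2.619 = 1.026 d
  layer 3 (silty sand): t_3 = 2.27 × 0.11 / 2.619 = 0.09533 d
  layer 4 (weathered basalt): t_4 = 2.96 × 0.17 / 2.619 = 0.1921 d
Total t = Σ t_i = 2.056 days.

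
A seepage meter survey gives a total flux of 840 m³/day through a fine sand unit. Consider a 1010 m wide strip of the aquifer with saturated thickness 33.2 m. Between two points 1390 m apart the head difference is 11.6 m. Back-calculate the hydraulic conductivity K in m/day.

Cross-sectional area A = 1010 × 33.2 = 33532 m².
Hydraulic gradient i = Δh / L = 11.6 / 1390 = 0.008345.
From Q = K·A·i, K = Q / (A·i) = 840 / (33532 × 0.008345) = 3.002 m/day.

3.00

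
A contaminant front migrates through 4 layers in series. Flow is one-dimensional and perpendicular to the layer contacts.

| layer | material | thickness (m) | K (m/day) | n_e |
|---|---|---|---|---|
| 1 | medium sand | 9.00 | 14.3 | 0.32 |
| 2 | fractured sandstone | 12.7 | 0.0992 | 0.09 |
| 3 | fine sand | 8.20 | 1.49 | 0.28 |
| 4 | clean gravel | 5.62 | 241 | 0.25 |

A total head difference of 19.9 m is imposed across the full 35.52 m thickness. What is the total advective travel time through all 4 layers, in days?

With flow normal to the layers, continuity requires the same specific discharge q through every layer.
Σ(b_i/K_i) = 9.00/14.3 + 12.7/0.0992 + 8.20/1.49 + 5.62/241 = 134.2 d.
q = Δh / Σ(b_i/K_i) = 19.9 / 134.2 = 0.1483 m/day.
In each layer the seepage velocity is v_i = q/n_i, so the layer transit time is t_i = b_i·n_i / q:
  layer 1 (medium sand): t_1 = 9.00 × 0.32 / 0.1483 = 19.42 d
  layer 2 (fractured sandstone): t_2 = 12.7 × 0.09 / 0.1483 = 7.707 d
  layer 3 (fine sand): t_3 = 8.20 × 0.28 / 0.1483 = 15.48 d
  layer 4 (clean gravel): t_4 = 5.62 × 0.25 / 0.1483 = 9.474 d
Total t = Σ t_i = 52.08 days.

52.1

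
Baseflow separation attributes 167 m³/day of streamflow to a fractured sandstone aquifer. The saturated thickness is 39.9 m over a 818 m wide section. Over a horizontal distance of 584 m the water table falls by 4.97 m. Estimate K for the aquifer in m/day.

Cross-sectional area A = 818 × 39.9 = 32638 m².
Hydraulic gradient i = Δh / L = 4.97 / 584 = 0.008510.
From Q = K·A·i, K = Q / (A·i) = 167 / (32638 × 0.008510) = 0.6012 m/day.

0.601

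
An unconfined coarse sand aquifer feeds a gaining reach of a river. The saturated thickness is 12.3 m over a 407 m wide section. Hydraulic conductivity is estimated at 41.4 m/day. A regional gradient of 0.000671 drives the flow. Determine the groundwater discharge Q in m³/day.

139

Cross-sectional area A = 407 × 12.3 = 5006 m².
Hydraulic gradient i = 0.000671.
Darcy's law: Q = K · A · i = 41.40 × 5006 × 0.0006710 = 139.1 m³/day.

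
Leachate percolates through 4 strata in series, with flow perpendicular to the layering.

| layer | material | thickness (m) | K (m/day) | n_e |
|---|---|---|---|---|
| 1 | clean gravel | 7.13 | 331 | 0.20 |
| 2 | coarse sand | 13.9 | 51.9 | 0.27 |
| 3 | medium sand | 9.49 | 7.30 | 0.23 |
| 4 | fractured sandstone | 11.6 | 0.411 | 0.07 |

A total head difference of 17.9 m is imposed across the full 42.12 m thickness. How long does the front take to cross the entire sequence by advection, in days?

13.6

With flow normal to the layers, continuity requires the same specific discharge q through every layer.
Σ(b_i/K_i) = 7.13/331 + 13.9/51.9 + 9.49/7.30 + 11.6/0.411 = 29.81 d.
q = Δh / Σ(b_i/K_i) = 17.9 / 29.81 = 0.6004 m/day.
In each layer the seepage velocity is v_i = q/n_i, so the layer transit time is t_i = b_i·n_i / q:
  layer 1 (clean gravel): t_1 = 7.13 × 0.20 / 0.6004 = 2.375 d
  layer 2 (coarse sand): t_2 = 13.9 × 0.27 / 0.6004 = 6.251 d
  layer 3 (medium sand): t_3 = 9.49 × 0.23 / 0.6004 = 3.635 d
  layer 4 (fractured sandstone): t_4 = 11.6 × 0.07 / 0.6004 = 1.352 d
Total t = Σ t_i = 13.61 days.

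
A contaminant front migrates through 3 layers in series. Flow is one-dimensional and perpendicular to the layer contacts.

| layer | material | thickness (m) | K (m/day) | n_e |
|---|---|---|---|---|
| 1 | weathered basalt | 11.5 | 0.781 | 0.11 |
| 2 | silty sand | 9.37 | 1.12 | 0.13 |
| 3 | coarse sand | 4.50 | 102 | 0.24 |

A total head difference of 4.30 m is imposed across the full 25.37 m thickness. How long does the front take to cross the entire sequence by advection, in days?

With flow normal to the layers, continuity requires the same specific discharge q through every layer.
Σ(b_i/K_i) = 11.5/0.781 + 9.37/1.12 + 4.50/102 = 23.13 d.
q = Δh / Σ(b_i/K_i) = 4.30 / 23.13 = 0.1859 m/day.
In each layer the seepage velocity is v_i = q/n_i, so the layer transit time is t_i = b_i·n_i / q:
  layer 1 (weathered basalt): t_1 = 11.5 × 0.11 / 0.1859 = 6.806 d
  layer 2 (silty sand): t_2 = 9.37 × 0.13 / 0.1859 = 6.554 d
  layer 3 (coarse sand): t_3 = 4.50 × 0.24 / 0.1859 = 5.811 d
Total t = Σ t_i = 19.17 days.

19.2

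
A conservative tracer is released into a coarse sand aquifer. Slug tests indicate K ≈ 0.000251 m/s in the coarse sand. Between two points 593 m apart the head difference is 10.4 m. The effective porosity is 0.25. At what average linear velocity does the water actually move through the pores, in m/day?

Convert K: 0.000251 m/s × 86400 = 21.69 m/day.
Hydraulic gradient i = Δh / L = 10.4 / 593 = 0.01754.
Darcy flux q = K · i = 21.69 × 0.01754 = 0.3803 m/day.
Seepage velocity v = q / n_e = 0.3803 / 0.25 = 1.521 m/day.

1.52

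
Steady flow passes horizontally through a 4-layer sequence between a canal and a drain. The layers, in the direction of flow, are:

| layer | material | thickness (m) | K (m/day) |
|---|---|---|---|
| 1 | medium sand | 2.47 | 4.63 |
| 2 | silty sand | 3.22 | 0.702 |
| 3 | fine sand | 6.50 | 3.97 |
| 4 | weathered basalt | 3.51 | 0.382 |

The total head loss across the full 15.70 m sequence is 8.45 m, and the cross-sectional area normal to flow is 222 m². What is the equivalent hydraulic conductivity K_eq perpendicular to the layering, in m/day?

0.985

Flow is perpendicular to layering, so the layers act in series and the equivalent K is the thickness-weighted harmonic mean.
Total thickness L = 2.47 + 3.22 + 6.50 + 3.51 = 15.70 m.
Σ(b_i/K_i) = 2.47/4.63 + 3.22/0.702 + 6.50/3.97 + 3.51/0.382 = 15.95 d.
K_eq = L / Σ(b_i/K_i) = 15.70 / 15.95 = 0.9846 m/day.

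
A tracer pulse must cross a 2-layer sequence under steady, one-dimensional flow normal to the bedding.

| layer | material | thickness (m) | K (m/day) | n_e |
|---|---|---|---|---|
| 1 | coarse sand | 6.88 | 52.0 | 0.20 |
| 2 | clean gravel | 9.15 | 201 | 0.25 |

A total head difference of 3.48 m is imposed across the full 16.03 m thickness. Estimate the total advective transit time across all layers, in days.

0.187

With flow normal to the layers, continuity requires the same specific discharge q through every layer.
Σ(b_i/K_i) = 6.88/52.0 + 9.15/201 = 0.1778 d.
q = Δh / Σ(b_i/K_i) = 3.48 / 0.1778 = 19.57 m/day.
In each layer the seepage velocity is v_i = q/n_i, so the layer transit time is t_i = b_i·n_i / q:
  layer 1 (coarse sand): t_1 = 6.88 × 0.20 / 19.57 = 0.07031 d
  layer 2 (clean gravel): t_2 = 9.15 × 0.25 / 19.57 = 0.1169 d
Total t = Σ t_i = 0.1872 days.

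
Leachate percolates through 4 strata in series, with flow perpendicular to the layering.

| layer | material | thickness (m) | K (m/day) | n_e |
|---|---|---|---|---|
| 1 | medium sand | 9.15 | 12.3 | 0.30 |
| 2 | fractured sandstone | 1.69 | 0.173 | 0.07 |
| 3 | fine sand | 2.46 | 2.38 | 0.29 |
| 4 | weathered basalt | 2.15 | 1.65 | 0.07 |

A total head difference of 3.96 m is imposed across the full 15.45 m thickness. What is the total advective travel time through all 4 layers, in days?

With flow normal to the layers, continuity requires the same specific discharge q through every layer.
Σ(b_i/K_i) = 9.15/12.3 + 1.69/0.173 + 2.46/2.38 + 2.15/1.65 = 12.85 d.
q = Δh / Σ(b_i/K_i) = 3.96 / 12.85 = 0.3082 m/day.
In each layer the seepage velocity is v_i = q/n_i, so the layer transit time is t_i = b_i·n_i / q:
  layer 1 (medium sand): t_1 = 9.15 × 0.30 / 0.3082 = 8.907 d
  layer 2 (fractured sandstone): t_2 = 1.69 × 0.07 / 0.3082 = 0.3839 d
  layer 3 (fine sand): t_3 = 2.46 × 0.29 / 0.3082 = 2.315 d
  layer 4 (weathered basalt): t_4 = 2.15 × 0.07 / 0.3082 = 0.4883 d
Total t = Σ t_i = 12.09 days.

12.1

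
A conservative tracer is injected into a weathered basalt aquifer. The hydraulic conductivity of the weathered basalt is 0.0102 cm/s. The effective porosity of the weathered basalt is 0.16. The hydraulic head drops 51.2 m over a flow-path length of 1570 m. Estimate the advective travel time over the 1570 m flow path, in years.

Convert K: 0.0102 cm/s × 864 = 8.813 m/day.
Hydraulic gradient i = Δh / L = 51.2 / 1570 = 0.03261.
Darcy flux q = K · i = 8.813 × 0.03261 = 0.2874 m/day.
Seepage velocity v = q / n_e = 0.2874 / 0.16 = 1.796 m/day.
Travel time t = L / v = 1570 / 1.796 = 874.0 days = 2.393 years.

2.39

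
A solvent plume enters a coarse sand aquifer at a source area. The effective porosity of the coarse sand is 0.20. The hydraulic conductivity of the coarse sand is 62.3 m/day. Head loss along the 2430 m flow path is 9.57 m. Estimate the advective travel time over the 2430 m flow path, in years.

5.42

Hydraulic gradient i = Δh / L = 9.57 / 2430 = 0.003938.
Darcy flux q = K · i = 62.30 × 0.003938 = 0.2454 m/day.
Seepage velocity v = q / n_e = 0.2454 / 0.20 = 1.227 m/day.
Travel time t = L / v = 2430 / 1.227 = 1981 days = 5.423 years.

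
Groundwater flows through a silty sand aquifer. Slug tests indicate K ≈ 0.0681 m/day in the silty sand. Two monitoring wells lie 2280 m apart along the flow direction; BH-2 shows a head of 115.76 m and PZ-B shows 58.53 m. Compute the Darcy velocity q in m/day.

Hydraulic gradient i = (115.76 − 58.53) / 2280 = 57.23 / 2280 = 0.02510.
Specific discharge q = K · i = 0.06810 × 0.02510 = 0.001709 m/day.

0.00171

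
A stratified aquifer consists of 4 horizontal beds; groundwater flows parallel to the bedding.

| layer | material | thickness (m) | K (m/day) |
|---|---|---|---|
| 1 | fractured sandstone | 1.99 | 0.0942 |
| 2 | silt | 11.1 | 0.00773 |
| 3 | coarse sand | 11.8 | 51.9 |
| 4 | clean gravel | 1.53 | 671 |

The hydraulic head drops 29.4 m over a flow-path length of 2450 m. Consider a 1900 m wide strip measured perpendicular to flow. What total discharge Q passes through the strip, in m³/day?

Flow is parallel to layering, so each bed carries its own Darcy discharge and the transmissivities add.
Σ(K_i·b_i) = 0.0942×1.99 + 0.00773×11.1 + 51.9×11.8 + 671×1.53 = 1639 m²/day.
Hydraulic gradient i = Δh / L = 29.4 / 2450 = 0.01200.
Q = Σ(K_i·b_i) · W · i = 1639 × 1900 × 0.01200 = 37377 m³/day.

37400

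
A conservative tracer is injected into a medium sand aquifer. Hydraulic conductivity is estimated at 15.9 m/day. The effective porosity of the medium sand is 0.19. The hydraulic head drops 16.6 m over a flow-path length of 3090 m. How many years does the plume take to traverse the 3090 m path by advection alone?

18.8

Hydraulic gradient i = Δh / L = 16.6 / 3090 = 0.005372.
Darcy flux q = K · i = 15.90 × 0.005372 = 0.08542 m/day.
Seepage velocity v = q / n_e = 0.08542 / 0.19 = 0.4496 m/day.
Travel time t = L / v = 3090 / 0.4496 = 6873 days = 18.82 years.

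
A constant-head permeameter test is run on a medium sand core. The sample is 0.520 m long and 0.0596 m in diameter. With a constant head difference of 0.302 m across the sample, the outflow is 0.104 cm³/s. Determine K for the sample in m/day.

5.55

Cross-sectional area A = π·(d/2)² = π × (0.0596/2)² = 0.002790 m².
Convert discharge: 0.104 cm³/s = 1.040e-07 m³/s.
Darcy's law rearranged: K = Q·L / (A·Δh) = 1.040e-07 × 0.520 / (0.002790 × 0.302) = 6.419e-05 m/s = 5.546 m/day.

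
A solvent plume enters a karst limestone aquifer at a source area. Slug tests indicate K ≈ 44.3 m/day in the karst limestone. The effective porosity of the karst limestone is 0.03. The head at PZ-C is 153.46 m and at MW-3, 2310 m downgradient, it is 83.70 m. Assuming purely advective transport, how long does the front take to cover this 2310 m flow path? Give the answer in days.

Hydraulic gradient i = (153.46 − 83.70) / 2310 = 69.76 / 2310 = 0.03020.
Darcy flux q = K · i = 44.30 × 0.03020 = 1.338 m/day.
Seepage velocity v = q / n_e = 1.338 / 0.03 = 44.59 m/day.
Travel time t = L / v = 2310 / 44.59 = 51.80 days.

51.8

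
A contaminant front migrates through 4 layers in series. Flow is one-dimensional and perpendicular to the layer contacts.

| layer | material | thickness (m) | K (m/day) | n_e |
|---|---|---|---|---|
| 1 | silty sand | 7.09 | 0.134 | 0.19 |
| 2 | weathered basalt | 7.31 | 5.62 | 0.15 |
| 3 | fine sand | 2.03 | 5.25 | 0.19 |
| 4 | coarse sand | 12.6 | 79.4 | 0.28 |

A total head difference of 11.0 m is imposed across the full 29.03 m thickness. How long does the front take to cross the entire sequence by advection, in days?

With flow normal to the layers, continuity requires the same specific discharge q through every layer.
Σ(b_i/K_i) = 7.09/0.134 + 7.31/5.62 + 2.03/5.25 + 12.6/79.4 = 54.76 d.
q = Δh / Σ(b_i/K_i) = 11.0 / 54.76 = 0.2009 m/day.
In each layer the seepage velocity is v_i = q/n_i, so the layer transit time is t_i = b_i·n_i / q:
  layer 1 (silty sand): t_1 = 7.09 × 0.19 / 0.2009 = 6.706 d
  layer 2 (weathered basalt): t_2 = 7.31 × 0.15 / 0.2009 = 5.458 d
  layer 3 (fine sand): t_3 = 2.03 × 0.19 / 0.2009 = 1.920 d
  layer 4 (coarse sand): t_4 = 12.6 × 0.28 / 0.2009 = 17.56 d
Total t = Σ t_i = 31.65 days.

31.6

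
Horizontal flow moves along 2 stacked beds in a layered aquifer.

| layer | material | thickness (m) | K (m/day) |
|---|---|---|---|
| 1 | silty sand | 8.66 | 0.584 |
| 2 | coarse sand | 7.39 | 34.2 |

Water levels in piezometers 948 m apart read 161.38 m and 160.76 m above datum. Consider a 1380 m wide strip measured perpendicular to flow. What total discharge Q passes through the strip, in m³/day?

233

Flow is parallel to layering, so each bed carries its own Darcy discharge and the transmissivities add.
Σ(K_i·b_i) = 0.584×8.66 + 34.2×7.39 = 257.8 m²/day.
Hydraulic gradient i = (161.38 − 160.76) / 948 = 0.62 / 948 = 0.0006540.
Q = Σ(K_i·b_i) · W · i = 257.8 × 1380 × 0.0006540 = 232.7 m³/day.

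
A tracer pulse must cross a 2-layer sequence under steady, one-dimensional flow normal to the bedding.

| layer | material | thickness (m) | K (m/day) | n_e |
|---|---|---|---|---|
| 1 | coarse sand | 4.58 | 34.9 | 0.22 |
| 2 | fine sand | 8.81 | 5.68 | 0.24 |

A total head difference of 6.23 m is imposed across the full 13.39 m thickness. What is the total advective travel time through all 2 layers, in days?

0.843

With flow normal to the layers, continuity requires the same specific discharge q through every layer.
Σ(b_i/K_i) = 4.58/34.9 + 8.81/5.68 = 1.682 d.
q = Δh / Σ(b_i/K_i) = 6.23 / 1.682 = 3.703 m/day.
In each layer the seepage velocity is v_i = q/n_i, so the layer transit time is t_i = b_i·n_i / q:
  layer 1 (coarse sand): t_1 = 4.58 × 0.22 / 3.703 = 0.2721 d
  layer 2 (fine sand): t_2 = 8.81 × 0.24 / 3.703 = 0.5710 d
Total t = Σ t_i = 0.8430 days.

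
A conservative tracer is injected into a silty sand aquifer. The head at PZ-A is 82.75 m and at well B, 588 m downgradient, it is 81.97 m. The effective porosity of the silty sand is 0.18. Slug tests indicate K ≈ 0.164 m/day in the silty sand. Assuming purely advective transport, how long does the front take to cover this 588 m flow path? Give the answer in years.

1330

Hydraulic gradient i = (82.75 − 81.97) / 588 = 0.78 / 588 = 0.001327.
Darcy flux q = K · i = 0.1640 × 0.001327 = 0.0002176 m/day.
Seepage velocity v = q / n_e = 0.0002176 / 0.18 = 0.001209 m/day.
Travel time t = L / v = 588 / 0.001209 = 4.865e+05 days = 1332 years.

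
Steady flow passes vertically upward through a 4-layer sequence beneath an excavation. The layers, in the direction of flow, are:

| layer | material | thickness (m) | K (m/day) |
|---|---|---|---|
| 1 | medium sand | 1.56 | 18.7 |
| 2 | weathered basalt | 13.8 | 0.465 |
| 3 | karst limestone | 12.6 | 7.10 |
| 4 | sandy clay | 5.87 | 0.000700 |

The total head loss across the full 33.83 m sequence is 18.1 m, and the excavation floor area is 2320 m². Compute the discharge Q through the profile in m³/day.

4.99

Flow is perpendicular to layering, so the layers act in series and the equivalent K is the thickness-weighted harmonic mean.
Total thickness L = 1.56 + 13.8 + 12.6 + 5.87 = 33.83 m.
Σ(b_i/K_i) = 1.56/18.7 + 13.8/0.465 + 12.6/7.10 + 5.87/0.000700 = 8417 d.
K_eq = L / Σ(b_i/K_i) = 33.83 / 8417 = 0.004019 m/day.
Q = K_eq · A · (Δh/L) = 0.004019 × 2320 × (18.1/33.83) = 4.989 m³/day.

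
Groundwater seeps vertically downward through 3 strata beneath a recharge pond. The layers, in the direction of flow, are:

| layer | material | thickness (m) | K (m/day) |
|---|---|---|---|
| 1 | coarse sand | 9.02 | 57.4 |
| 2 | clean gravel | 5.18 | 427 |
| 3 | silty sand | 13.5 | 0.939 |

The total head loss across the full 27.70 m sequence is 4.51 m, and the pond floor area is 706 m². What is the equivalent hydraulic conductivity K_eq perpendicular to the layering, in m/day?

Flow is perpendicular to layering, so the layers act in series and the equivalent K is the thickness-weighted harmonic mean.
Total thickness L = 9.02 + 5.18 + 13.5 = 27.70 m.
Σ(b_i/K_i) = 9.02/57.4 + 5.18/427 + 13.5/0.939 = 14.55 d.
K_eq = L / Σ(b_i/K_i) = 27.70 / 14.55 = 1.904 m/day.

1.90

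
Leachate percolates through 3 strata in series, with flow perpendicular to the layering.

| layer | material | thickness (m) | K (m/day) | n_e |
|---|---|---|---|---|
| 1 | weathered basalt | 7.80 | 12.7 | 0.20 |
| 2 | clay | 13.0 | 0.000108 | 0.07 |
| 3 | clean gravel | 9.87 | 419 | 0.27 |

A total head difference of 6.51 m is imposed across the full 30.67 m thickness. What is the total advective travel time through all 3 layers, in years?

260

With flow normal to the layers, continuity requires the same specific discharge q through every layer.
Σ(b_i/K_i) = 7.80/12.7 + 13.0/0.000108 + 9.87/419 = 1.204e+05 d.
q = Δh / Σ(b_i/K_i) = 6.51 / 1.204e+05 = 5.408e-05 m/day.
In each layer the seepage velocity is v_i = q/n_i, so the layer transit time is t_i = b_i·n_i / q:
  layer 1 (weathered basalt): t_1 = 7.80 × 0.20 / 5.408e-05 = 28845 d
  layer 2 (clay): t_2 = 13.0 × 0.07 / 5.408e-05 = 16826 d
  layer 3 (clean gravel): t_3 = 9.87 × 0.27 / 5.408e-05 = 49274 d
Total t = Σ t_i = 94945 days = 259.9 years.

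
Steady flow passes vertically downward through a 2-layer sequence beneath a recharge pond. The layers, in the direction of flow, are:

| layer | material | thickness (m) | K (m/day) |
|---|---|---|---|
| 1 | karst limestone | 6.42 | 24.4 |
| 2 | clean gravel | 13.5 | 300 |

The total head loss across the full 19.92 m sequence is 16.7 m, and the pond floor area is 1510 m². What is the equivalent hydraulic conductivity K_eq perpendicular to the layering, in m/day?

Flow is perpendicular to layering, so the layers act in series and the equivalent K is the thickness-weighted harmonic mean.
Total thickness L = 6.42 + 13.5 = 19.92 m.
Σ(b_i/K_i) = 6.42/24.4 + 13.5/300 = 0.3081 d.
K_eq = L / Σ(b_i/K_i) = 19.92 / 0.3081 = 64.65 m/day.

64.7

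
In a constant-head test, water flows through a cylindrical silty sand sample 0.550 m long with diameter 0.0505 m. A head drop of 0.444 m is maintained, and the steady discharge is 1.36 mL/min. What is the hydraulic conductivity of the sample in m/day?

1.21

Cross-sectional area A = π·(d/2)² = π × (0.0505/2)² = 0.002003 m².
Convert discharge: 1.36 mL/min = 2.267e-08 m³/s.
Darcy's law rearranged: K = Q·L / (A·Δh) = 2.267e-08 × 0.550 / (0.002003 × 0.444) = 1.402e-05 m/s = 1.211 m/day.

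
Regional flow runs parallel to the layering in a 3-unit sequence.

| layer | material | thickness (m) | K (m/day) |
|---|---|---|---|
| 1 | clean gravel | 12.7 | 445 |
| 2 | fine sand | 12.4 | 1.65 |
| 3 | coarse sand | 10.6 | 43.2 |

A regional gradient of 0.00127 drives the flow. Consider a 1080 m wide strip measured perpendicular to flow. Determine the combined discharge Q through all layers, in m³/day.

Flow is parallel to layering, so each bed carries its own Darcy discharge and the transmissivities add.
Σ(K_i·b_i) = 445×12.7 + 1.65×12.4 + 43.2×10.6 = 6130 m²/day.
Hydraulic gradient i = 0.00127.
Q = Σ(K_i·b_i) · W · i = 6130 × 1080 × 0.001270 = 8408 m³/day.

8410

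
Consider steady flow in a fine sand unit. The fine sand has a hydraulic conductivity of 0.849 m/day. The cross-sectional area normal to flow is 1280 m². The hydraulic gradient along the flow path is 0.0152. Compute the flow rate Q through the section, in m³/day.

Hydraulic gradient i = 0.0152.
Darcy's law: Q = K · A · i = 0.8490 × 1280 × 0.01520 = 16.52 m³/day.

16.5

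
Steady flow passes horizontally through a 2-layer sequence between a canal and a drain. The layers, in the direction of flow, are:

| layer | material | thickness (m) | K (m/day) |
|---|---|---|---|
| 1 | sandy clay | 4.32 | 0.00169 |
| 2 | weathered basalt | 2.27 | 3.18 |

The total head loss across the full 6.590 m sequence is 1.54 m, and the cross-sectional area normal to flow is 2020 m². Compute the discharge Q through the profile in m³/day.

Flow is perpendicular to layering, so the layers act in series and the equivalent K is the thickness-weighted harmonic mean.
Total thickness L = 4.32 + 2.27 = 6.590 m.
Σ(b_i/K_i) = 4.32/0.00169 + 2.27/3.18 = 2557 d.
K_eq = L / Σ(b_i/K_i) = 6.590 / 2557 = 0.002577 m/day.
Q = K_eq · A · (Δh/L) = 0.002577 × 2020 × (1.54/6.590) = 1.217 m³/day.

1.22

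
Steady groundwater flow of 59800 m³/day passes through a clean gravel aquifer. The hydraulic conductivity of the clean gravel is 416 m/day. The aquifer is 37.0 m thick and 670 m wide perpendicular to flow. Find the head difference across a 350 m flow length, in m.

2.03

Cross-sectional area A = 670 × 37.0 = 24790 m².
From Q = K·A·i, i = Q / (K·A) = 59800 / (416.0 × 24790) = 0.005799.
Head loss Δh = i · L = 0.005799 × 350 = 2.030 m.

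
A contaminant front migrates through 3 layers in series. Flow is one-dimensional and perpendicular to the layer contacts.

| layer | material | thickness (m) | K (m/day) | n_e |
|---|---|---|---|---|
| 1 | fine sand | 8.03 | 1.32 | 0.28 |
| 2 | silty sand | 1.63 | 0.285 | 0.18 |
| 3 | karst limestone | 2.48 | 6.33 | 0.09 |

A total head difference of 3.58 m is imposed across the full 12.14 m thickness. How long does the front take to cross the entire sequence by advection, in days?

9.42

With flow normal to the layers, continuity requires the same specific discharge q through every layer.
Σ(b_i/K_i) = 8.03/1.32 + 1.63/0.285 + 2.48/6.33 = 12.19 d.
q = Δh / Σ(b_i/K_i) = 3.58 / 12.19 = 0.2936 m/day.
In each layer the seepage velocity is v_i = q/n_i, so the layer transit time is t_i = b_i·n_i / q:
  layer 1 (fine sand): t_1 = 8.03 × 0.28 / 0.2936 = 7.659 d
  layer 2 (silty sand): t_2 = 1.63 × 0.18 / 0.2936 = 0.9994 d
  layer 3 (karst limestone): t_3 = 2.48 × 0.09 / 0.2936 = 0.7603 d
Total t = Σ t_i = 9.418 days.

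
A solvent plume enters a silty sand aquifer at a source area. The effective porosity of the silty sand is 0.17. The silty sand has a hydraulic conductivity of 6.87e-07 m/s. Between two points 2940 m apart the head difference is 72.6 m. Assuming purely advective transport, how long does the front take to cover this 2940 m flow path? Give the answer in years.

934

Convert K: 6.87e-07 m/s × 86400 = 0.05936 m/day.
Hydraulic gradient i = Δh / L = 72.6 / 2940 = 0.02469.
Darcy flux q = K · i = 0.05936 × 0.02469 = 0.001466 m/day.
Seepage velocity v = q / n_e = 0.001466 / 0.17 = 0.008622 m/day.
Travel time t = L / v = 2940 / 0.008622 = 3.410e+05 days = 933.6 years.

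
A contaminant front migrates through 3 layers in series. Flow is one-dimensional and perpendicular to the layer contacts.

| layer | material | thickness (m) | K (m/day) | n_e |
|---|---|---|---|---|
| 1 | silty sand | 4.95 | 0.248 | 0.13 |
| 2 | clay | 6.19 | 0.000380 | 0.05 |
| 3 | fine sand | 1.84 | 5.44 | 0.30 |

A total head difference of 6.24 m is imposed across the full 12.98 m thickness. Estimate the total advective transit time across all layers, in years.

10.8

With flow normal to the layers, continuity requires the same specific discharge q through every layer.
Σ(b_i/K_i) = 4.95/0.248 + 6.19/0.000380 + 1.84/5.44 = 16310 d.
q = Δh / Σ(b_i/K_i) = 6.24 / 16310 = 0.0003826 m/day.
In each layer the seepage velocity is v_i = q/n_i, so the layer transit time is t_i = b_i·n_i / q:
  layer 1 (silty sand): t_1 = 4.95 × 0.13 / 0.0003826 = 1682 d
  layer 2 (clay): t_2 = 6.19 × 0.05 / 0.0003826 = 809.0 d
  layer 3 (fine sand): t_3 = 1.84 × 0.30 / 0.0003826 = 1443 d
Total t = Σ t_i = 3934 days = 10.77 years.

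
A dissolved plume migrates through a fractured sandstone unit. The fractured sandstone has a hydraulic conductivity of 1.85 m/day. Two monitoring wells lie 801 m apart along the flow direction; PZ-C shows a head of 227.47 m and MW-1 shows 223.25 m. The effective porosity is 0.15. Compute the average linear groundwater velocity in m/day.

0.0650

Hydraulic gradient i = (227.47 − 223.25) / 801 = 4.22 / 801 = 0.005268.
Darcy flux q = K · i = 1.850 × 0.005268 = 0.009747 m/day.
Seepage velocity v = q / n_e = 0.009747 / 0.15 = 0.06498 m/day.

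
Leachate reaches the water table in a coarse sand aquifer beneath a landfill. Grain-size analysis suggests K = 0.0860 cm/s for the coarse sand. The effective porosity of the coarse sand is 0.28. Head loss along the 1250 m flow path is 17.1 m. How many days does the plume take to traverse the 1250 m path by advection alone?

344

Convert K: 0.0860 cm/s × 864 = 74.30 m/day.
Hydraulic gradient i = Δh / L = 17.1 / 1250 = 0.01368.
Darcy flux q = K · i = 74.30 × 0.01368 = 1.016 m/day.
Seepage velocity v = q / n_e = 1.016 / 0.28 = 3.630 m/day.
Travel time t = L / v = 1250 / 3.630 = 344.3 days.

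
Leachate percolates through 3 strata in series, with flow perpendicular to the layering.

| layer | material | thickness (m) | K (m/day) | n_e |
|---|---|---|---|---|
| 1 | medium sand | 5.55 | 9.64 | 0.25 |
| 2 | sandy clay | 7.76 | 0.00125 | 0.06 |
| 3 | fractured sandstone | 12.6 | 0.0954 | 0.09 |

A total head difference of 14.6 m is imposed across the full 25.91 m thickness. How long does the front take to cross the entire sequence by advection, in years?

3.55

With flow normal to the layers, continuity requires the same specific discharge q through every layer.
Σ(b_i/K_i) = 5.55/9.64 + 7.76/0.00125 + 12.6/0.0954 = 6341 d.
q = Δh / Σ(b_i/K_i) = 14.6 / 6341 = 0.002303 m/day.
In each layer the seepage velocity is v_i = q/n_i, so the layer transit time is t_i = b_i·n_i / q:
  layer 1 (medium sand): t_1 = 5.55 × 0.25 / 0.002303 = 602.6 d
  layer 2 (sandy clay): t_2 = 7.76 × 0.06 / 0.002303 = 202.2 d
  layer 3 (fractured sandstone): t_3 = 12.6 × 0.09 / 0.002303 = 492.5 d
Total t = Σ t_i = 1297 days = 3.552 years.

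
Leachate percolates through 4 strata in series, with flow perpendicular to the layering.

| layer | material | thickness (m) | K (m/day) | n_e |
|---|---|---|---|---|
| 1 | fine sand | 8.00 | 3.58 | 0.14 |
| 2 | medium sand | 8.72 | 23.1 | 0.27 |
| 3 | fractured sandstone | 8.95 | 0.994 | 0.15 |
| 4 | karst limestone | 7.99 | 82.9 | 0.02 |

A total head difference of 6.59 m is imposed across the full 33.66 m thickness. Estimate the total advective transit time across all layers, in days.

With flow normal to the layers, continuity requires the same specific discharge q through every layer.
Σ(b_i/K_i) = 8.00/3.58 + 8.72/23.1 + 8.95/0.994 + 7.99/82.9 = 11.71 d.
q = Δh / Σ(b_i/K_i) = 6.59 / 11.71 = 0.5626 m/day.
In each layer the seepage velocity is v_i = q/n_i, so the layer transit time is t_i = b_i·n_i / q:
  layer 1 (fine sand): t_1 = 8.00 × 0.14 / 0.5626 = 1.991 d
  layer 2 (medium sand): t_2 = 8.72 × 0.27 / 0.5626 = 4.185 d
  layer 3 (fractured sandstone): t_3 = 8.95 × 0.15 / 0.5626 = 2.386 d
  layer 4 (karst limestone): t_4 = 7.99 × 0.02 / 0.5626 = 0.2840 d
Total t = Σ t_i = 8.845 days.

8.85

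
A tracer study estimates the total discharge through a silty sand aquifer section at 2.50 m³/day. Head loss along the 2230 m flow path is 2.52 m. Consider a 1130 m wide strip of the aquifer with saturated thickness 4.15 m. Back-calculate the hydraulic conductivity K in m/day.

Cross-sectional area A = 1130 × 4.15 = 4690 m².
Hydraulic gradient i = Δh / L = 2.52 / 2230 = 0.001130.
From Q = K·A·i, K = Q / (A·i) = 2.50 / (4690 × 0.001130) = 0.4718 m/day.

0.472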